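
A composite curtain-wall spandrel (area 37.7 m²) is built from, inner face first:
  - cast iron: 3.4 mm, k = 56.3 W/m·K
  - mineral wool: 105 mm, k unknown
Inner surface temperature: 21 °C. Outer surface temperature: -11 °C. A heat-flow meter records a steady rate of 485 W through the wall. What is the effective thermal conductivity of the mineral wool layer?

k ≈ 0.0422 W/(m·K)

Model the wall as resistances in series:
R_cast iron = L/(kA) = 0.0034/(56.3×37.7) = 1.602×10^-6 K/W
Sum of known resistances R_other = 1.602×10^-6 K/W
Total R = ΔT/Q = 32/485 = 0.06598 K/W
R_mineral wool = R_total − R_other = 0.06598 K/W
k = L/(R·A) = 0.105/(0.06598×37.7)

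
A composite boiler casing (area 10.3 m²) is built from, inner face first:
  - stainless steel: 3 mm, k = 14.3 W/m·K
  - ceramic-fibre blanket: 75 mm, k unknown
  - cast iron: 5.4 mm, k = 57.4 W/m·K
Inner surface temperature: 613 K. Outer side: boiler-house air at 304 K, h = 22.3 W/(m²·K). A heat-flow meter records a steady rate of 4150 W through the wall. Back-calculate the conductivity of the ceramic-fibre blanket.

Using the resistance-network approach (series):
R_stainless steel = L/(kA) = 0.003/(14.3×10.3) = 2.037×10^-5 K/W
R_cast iron = L/(kA) = 0.0054/(57.4×10.3) = 9.134×10^-6 K/W
R_outer film = 1/(h_o·A) = 1/(22.3×10.3) = 0.004354 K/W
Sum of known resistances R_other = 0.004383 K/W
Total R = ΔT/Q = 309/4150 = 0.07446 K/W
R_ceramic-fibre blanket = R_total − R_other = 0.07007 K/W
k = L/(R·A) = 0.075/(0.07007×10.3)

k ≈ 0.104 W/(m·K)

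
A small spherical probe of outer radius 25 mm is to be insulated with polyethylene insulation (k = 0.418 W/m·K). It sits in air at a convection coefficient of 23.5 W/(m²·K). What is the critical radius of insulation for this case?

r_cr ≈ 35.6 mm

For a sphere r_cr = 2k/h = 2×0.418/23.5
r_cr = 35.6 mm; since the bare radius (25 mm) is below r_cr, adding a thin layer of insulation will *increase* heat loss.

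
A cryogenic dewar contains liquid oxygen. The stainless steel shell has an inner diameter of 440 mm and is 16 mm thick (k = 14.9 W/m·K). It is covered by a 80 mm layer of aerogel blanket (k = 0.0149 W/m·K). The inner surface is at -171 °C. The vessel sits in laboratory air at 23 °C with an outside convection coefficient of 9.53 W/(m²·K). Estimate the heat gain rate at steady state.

Spherical conduction: R = (1/r_in − 1/r_out)/(4πk) per layer; series-sum.
R_stainless steel shell = (1/0.22 − 1/0.236)/(4π×14.9) = 0.001646 K/W
R_aerogel blanket = (1/0.236 − 1/0.316)/(4π×0.0149) = 5.729 K/W
R_outer film = 1/(h·4πr_o²) = 1/(9.53×4π×0.316²) = 0.08362 K/W
R_total = 5.814 K/W
Q = ΔT/R_total = 194/5.814

Q ≈ 33.4 W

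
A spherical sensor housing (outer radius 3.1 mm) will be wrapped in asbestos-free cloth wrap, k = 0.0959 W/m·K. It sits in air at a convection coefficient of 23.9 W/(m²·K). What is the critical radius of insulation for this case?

For a sphere r_cr = 2k/h = 2×0.0959/23.9
r_cr = 8.03 mm; since the bare radius (3.1 mm) is below r_cr, adding a thin layer of insulation will *increase* heat loss.

r_cr ≈ 8.03 mm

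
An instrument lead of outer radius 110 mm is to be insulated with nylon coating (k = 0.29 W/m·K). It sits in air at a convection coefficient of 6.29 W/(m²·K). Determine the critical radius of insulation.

r_cr ≈ 46.1 mm

For a cylinder r_cr = k/h = 0.29/6.29
r_cr = 46.1 mm; since the bare radius (110 mm) is above r_cr, any added insulation will reduce heat loss.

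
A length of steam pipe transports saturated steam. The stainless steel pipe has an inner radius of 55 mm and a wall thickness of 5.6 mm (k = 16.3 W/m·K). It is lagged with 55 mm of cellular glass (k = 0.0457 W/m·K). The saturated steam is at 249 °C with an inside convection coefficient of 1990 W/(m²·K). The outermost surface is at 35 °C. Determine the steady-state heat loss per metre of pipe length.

Per-layer cylindrical resistances, series-summed:
R_inner film = 1/(h_i·2πr₁L) = 1/(1990×2π×0.055×1) = 0.001454 K/W
R_stainless steel pipe wall = ln(60.6/55)/(2π×16.3×1) = 9.467×10^-4 K/W
R_cellular glass = ln(115.6/60.6)/(2π×0.0457×1) = 2.249 K/W
R_total = 2.252 K/W
Q = ΔT/R_total = 214/2.252

q′ ≈ 95 W/m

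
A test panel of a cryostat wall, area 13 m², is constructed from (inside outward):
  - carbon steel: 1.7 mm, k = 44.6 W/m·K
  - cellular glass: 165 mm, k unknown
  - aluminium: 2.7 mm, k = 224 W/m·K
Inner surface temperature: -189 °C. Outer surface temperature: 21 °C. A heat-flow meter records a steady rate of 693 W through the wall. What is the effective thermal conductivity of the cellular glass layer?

k ≈ 0.0419 W/(m·K)

Series thermal resistances:
R_carbon steel = L/(kA) = 0.0017/(44.6×13) = 2.932×10^-6 K/W
R_aluminium = L/(kA) = 0.0027/(224×13) = 9.272×10^-7 K/W
Sum of known resistances R_other = 3.859×10^-6 K/W
Total R = ΔT/Q = 210/693 = 0.303 K/W
R_cellular glass = R_total − R_other = 0.303 K/W
k = L/(R·A) = 0.165/(0.303×13)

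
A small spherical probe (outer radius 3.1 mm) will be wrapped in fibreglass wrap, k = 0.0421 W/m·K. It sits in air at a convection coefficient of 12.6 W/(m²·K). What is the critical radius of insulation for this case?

For a sphere r_cr = 2k/h = 2×0.0421/12.6
r_cr = 6.68 mm; since the bare radius (3.1 mm) is below r_cr, adding a thin layer of insulation will *increase* heat loss.

r_cr ≈ 6.68 mm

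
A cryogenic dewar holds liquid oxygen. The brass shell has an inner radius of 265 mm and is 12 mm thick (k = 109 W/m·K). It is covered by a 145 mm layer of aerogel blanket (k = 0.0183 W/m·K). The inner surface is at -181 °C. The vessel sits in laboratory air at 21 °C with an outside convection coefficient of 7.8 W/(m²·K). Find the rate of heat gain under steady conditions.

Spherical conduction: R = (1/r_in − 1/r_out)/(4πk) per layer; series-sum.
R_brass shell = (1/0.265 − 1/0.277)/(4π×109) = 1.193×10^-4 K/W
R_aerogel blanket = (1/0.277 − 1/0.422)/(4π×0.0183) = 5.394 K/W
R_outer film = 1/(h·4πr_o²) = 1/(7.8×4π×0.422²) = 0.05729 K/W
R_total = 5.451 K/W
Q = ΔT/R_total = 202/5.451

Q ≈ 37.1 W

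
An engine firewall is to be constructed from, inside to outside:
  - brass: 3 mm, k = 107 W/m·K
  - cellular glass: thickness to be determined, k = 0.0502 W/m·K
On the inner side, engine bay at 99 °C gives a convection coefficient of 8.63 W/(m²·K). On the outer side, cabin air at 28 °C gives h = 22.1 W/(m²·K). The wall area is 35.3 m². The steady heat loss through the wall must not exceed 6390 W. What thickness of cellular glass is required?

Model the wall as resistances in series:
R_inner film = 1/(h_i·A) = 1/(8.63×35.3) = 0.003283 K/W
R_brass = L/(kA) = 0.003/(107×35.3) = 7.943×10^-7 K/W
R_outer film = 1/(h_o·A) = 1/(22.1×35.3) = 0.001282 K/W
Sum of the known resistances R_other = 0.004565 K/W
Required total resistance R_tot = ΔT/Q_allow = 71/6390 = 0.01111 K/W
R_cellular glass = R_tot − R_other = 0.006546 K/W
L = R·k·A = 0.006546×0.0502×35.3

L ≈ 11.6 mm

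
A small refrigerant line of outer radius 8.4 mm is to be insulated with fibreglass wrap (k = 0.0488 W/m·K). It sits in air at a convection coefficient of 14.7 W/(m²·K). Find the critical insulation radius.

r_cr ≈ 3.32 mm

For a cylinder r_cr = k/h = 0.0488/14.7
r_cr = 3.32 mm; since the bare radius (8.4 mm) is above r_cr, any added insulation will reduce heat loss.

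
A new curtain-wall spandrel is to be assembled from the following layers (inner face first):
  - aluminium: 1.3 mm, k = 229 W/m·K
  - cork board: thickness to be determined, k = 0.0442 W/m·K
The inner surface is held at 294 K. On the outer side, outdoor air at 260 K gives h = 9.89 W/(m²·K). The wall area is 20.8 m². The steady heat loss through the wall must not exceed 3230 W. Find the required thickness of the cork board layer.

Series thermal resistances:
R_aluminium = L/(kA) = 0.0013/(229×20.8) = 2.729×10^-7 K/W
R_outer film = 1/(h_o·A) = 1/(9.89×20.8) = 0.004861 K/W
Sum of the known resistances R_other = 0.004861 K/W
Required total resistance R_tot = ΔT/Q_allow = 34/3230 = 0.01053 K/W
R_cork board = R_tot − R_other = 0.005665 K/W
L = R·k·A = 0.005665×0.0442×20.8

L ≈ 5.21 mm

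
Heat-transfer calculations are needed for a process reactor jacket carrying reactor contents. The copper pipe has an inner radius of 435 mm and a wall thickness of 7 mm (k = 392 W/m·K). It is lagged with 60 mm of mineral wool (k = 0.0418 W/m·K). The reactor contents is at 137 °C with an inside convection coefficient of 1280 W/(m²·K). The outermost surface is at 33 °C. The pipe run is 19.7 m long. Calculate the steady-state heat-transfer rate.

Q ≈ 4220 W

Cylindrical conduction, so R = ln(r₂/r₁)/(2πkL) per layer, in series:
R_inner film = 1/(h_i·2πr₁L) = 1/(1280×2π×0.435×19.7) = 1.451×10^-5 K/W
R_copper pipe wall = ln(442/435)/(2π×392×19.7) = 3.29×10^-7 K/W
R_mineral wool = ln(502/442)/(2π×0.0418×19.7) = 0.0246 K/W
R_total = 0.02462 K/W
Q = ΔT/R_total = 104/0.02462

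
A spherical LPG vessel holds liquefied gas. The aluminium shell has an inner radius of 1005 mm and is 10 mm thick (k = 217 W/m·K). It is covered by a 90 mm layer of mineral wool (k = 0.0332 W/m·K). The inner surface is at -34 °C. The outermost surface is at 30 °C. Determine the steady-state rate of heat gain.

Each spherical layer contributes R = (1/r_i − 1/r_o)/(4πk):
R_aluminium shell = (1/1.005 − 1/1.015)/(4π×217) = 3.595×10^-6 K/W
R_mineral wool = (1/1.015 − 1/1.105)/(4π×0.0332) = 0.1923 K/W
R_total = 0.1923 K/W
Q = ΔT/R_total = 64/0.1923

Q ≈ 333 W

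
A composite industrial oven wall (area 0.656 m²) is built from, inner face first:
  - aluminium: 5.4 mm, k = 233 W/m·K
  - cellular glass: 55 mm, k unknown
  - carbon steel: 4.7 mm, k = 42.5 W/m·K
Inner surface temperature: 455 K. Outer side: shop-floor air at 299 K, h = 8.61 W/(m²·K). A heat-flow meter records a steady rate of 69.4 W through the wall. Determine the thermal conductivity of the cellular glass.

Treating each layer as a thermal resistance in series:
R_aluminium = L/(kA) = 0.0054/(233×0.656) = 3.533×10^-5 K/W
R_carbon steel = L/(kA) = 0.0047/(42.5×0.656) = 1.686×10^-4 K/W
R_outer film = 1/(h_o·A) = 1/(8.61×0.656) = 0.177 K/W
Sum of known resistances R_other = 0.1773 K/W
Total R = ΔT/Q = 156/69.4 = 2.248 K/W
R_cellular glass = R_total − R_other = 2.071 K/W
k = L/(R·A) = 0.055/(2.071×0.656)

k ≈ 0.0405 W/(m·K)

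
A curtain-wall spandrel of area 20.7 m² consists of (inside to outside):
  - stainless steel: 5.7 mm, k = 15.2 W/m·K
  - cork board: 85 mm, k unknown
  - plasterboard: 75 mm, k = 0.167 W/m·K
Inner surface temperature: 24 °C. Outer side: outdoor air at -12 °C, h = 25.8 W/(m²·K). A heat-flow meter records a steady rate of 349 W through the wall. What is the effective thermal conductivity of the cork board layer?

k ≈ 0.0516 W/(m·K)

Model the wall as resistances in series:
R_stainless steel = L/(kA) = 0.0057/(15.2×20.7) = 1.812×10^-5 K/W
R_plasterboard = L/(kA) = 0.075/(0.167×20.7) = 0.0217 K/W
R_outer film = 1/(h_o·A) = 1/(25.8×20.7) = 0.001872 K/W
Sum of known resistances R_other = 0.02359 K/W
Total R = ΔT/Q = 36/349 = 0.1032 K/W
R_cork board = R_total − R_other = 0.07957 K/W
k = L/(R·A) = 0.085/(0.07957×20.7)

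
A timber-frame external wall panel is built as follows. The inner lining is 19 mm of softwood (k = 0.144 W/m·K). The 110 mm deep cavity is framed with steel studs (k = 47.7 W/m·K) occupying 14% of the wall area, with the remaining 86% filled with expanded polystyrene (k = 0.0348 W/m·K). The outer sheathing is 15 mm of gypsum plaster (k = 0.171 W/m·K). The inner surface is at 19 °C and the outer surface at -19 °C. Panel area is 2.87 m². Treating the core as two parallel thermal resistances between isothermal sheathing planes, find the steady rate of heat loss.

Q ≈ 462 W

Sheathing layers in series; stud and cavity paths in parallel between them.
R_inner = 0.019/(0.144×2.87) = 0.04597 K/W
R_stud  = 0.11/(47.7×0.14×2.87) = 0.005739 K/W
R_cav   = 0.11/(0.0348×0.86×2.87) = 1.281 K/W
1/R_core = 1/R_stud + 1/R_cav → R_core = 0.005714 K/W
R_outer = 0.015/(0.171×2.87) = 0.03056 K/W
R_total = 0.08225 K/W
Q = ΔT/R_total = 38/0.08225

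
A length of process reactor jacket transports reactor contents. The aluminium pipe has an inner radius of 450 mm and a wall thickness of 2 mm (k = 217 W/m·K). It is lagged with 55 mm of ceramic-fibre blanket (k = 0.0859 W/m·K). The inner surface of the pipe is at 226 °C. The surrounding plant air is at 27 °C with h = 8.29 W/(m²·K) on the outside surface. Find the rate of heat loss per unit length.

q′ ≈ 794 W/m

Per-layer cylindrical resistances, series-summed:
R_aluminium pipe wall = ln(452/450)/(2π×217×1) = 3.252×10^-6 K/W
R_ceramic-fibre blanket = ln(507/452)/(2π×0.0859×1) = 0.2128 K/W
R_outer film = 1/(h_o·2πr_oL) = 1/(8.29×2π×0.507×1) = 0.03787 K/W
R_total = 0.2506 K/W
Q = ΔT/R_total = 199/0.2506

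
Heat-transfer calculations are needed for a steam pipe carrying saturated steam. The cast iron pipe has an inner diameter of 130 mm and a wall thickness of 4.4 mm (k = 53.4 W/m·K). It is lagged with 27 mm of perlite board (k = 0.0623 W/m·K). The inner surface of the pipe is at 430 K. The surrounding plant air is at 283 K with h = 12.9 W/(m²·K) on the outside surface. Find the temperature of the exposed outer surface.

T ≈ 302 K

For a radial system each layer contributes R = ln(r_out/r_in)/(2πkL); films add R = 1/(hA).
R_cast iron pipe wall = ln(69.4/65)/(2π×53.4×1) = 1.952×10^-4 K/W
R_perlite board = ln(96.4/69.4)/(2π×0.0623×1) = 0.8395 K/W
R_outer film = 1/(h_o·2πr_oL) = 1/(12.9×2π×0.0964×1) = 0.128 K/W
R_total = 0.9677 K/W
Q = ΔT/R_total = 147/0.9677
Q = 152 W/m
T_interface = T_inner − Q·ΣR(inner→interface) = 430 − 152×0.8397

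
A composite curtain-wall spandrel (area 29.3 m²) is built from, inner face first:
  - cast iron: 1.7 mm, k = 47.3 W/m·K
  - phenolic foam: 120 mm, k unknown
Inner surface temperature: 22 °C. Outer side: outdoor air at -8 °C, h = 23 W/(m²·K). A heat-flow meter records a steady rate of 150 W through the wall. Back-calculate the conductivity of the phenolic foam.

k ≈ 0.0206 W/(m·K)

Model the wall as resistances in series:
R_cast iron = L/(kA) = 0.0017/(47.3×29.3) = 1.227×10^-6 K/W
R_outer film = 1/(h_o·A) = 1/(23×29.3) = 0.001484 K/W
Sum of known resistances R_other = 0.001485 K/W
Total R = ΔT/Q = 30/150 = 0.2 K/W
R_phenolic foam = R_total − R_other = 0.1985 K/W
k = L/(R·A) = 0.12/(0.1985×29.3)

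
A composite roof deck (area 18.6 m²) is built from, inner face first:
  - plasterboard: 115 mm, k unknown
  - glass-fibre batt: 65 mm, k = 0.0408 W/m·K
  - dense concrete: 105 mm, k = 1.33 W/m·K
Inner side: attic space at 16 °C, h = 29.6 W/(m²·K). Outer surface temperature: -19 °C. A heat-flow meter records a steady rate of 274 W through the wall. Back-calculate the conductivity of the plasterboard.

k ≈ 0.172 W/(m·K)

Using the resistance-network approach (series):
R_inner film = 1/(h_i·A) = 1/(29.6×18.6) = 0.001816 K/W
R_glass-fibre batt = L/(kA) = 0.065/(0.0408×18.6) = 0.08565 K/W
R_dense concrete = L/(kA) = 0.105/(1.33×18.6) = 0.004244 K/W
Sum of known resistances R_other = 0.09171 K/W
Total R = ΔT/Q = 35/274 = 0.1277 K/W
R_plasterboard = R_total − R_other = 0.03602 K/W
k = L/(R·A) = 0.115/(0.03602×18.6)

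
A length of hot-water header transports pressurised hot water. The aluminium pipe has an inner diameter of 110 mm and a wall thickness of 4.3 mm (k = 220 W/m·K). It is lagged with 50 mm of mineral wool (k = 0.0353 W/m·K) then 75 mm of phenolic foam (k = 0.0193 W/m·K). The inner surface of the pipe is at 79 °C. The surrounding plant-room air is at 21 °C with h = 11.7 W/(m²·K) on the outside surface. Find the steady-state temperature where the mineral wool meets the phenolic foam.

T ≈ 56.6 °C

Cylindrical conduction, so R = ln(r₂/r₁)/(2πkL) per layer, in series:
R_aluminium pipe wall = ln(59.3/55)/(2π×220×1) = 5.446×10^-5 K/W
R_mineral wool = ln(109.3/59.3)/(2π×0.0353×1) = 2.757 K/W
R_phenolic foam = ln(184.3/109.3)/(2π×0.0193×1) = 4.308 K/W
R_outer film = 1/(h_o·2πr_oL) = 1/(11.7×2π×0.1843×1) = 0.07381 K/W
R_total = 7.139 K/W
Q = ΔT/R_total = 58/7.139
Q = 8.12 W/m
T_interface = T_inner − Q·ΣR(inner→interface) = 79 − 8.12×2.757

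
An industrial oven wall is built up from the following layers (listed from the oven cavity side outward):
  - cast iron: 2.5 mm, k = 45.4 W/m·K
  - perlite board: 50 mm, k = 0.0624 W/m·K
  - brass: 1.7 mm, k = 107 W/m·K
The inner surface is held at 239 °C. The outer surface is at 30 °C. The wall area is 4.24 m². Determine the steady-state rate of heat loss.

Q ≈ 1110 W

Model the wall as resistances in series:
R_cast iron = L/(kA) = 0.0025/(45.4×4.24) = 1.299×10^-5 K/W
R_perlite board = L/(kA) = 0.05/(0.0624×4.24) = 0.189 K/W
R_brass = L/(kA) = 0.0017/(107×4.24) = 3.747×10^-6 K/W
R_total = 0.189 K/W
Q = ΔT / R_total = 209 / 0.189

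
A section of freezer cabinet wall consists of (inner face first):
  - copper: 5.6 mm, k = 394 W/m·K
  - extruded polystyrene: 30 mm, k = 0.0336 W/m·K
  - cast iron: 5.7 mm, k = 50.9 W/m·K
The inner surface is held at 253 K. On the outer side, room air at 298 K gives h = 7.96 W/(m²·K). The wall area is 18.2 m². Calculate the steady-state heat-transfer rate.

Q ≈ 804 W

Model the wall as resistances in series:
R_copper = L/(kA) = 0.0056/(394×18.2) = 7.809×10^-7 K/W
R_extruded polystyrene = L/(kA) = 0.03/(0.0336×18.2) = 0.04906 K/W
R_cast iron = L/(kA) = 0.0057/(50.9×18.2) = 6.153×10^-6 K/W
R_outer film = 1/(h_o·A) = 1/(7.96×18.2) = 0.006903 K/W
R_total = 0.05597 K/W
Q = ΔT / R_total = 45 / 0.05597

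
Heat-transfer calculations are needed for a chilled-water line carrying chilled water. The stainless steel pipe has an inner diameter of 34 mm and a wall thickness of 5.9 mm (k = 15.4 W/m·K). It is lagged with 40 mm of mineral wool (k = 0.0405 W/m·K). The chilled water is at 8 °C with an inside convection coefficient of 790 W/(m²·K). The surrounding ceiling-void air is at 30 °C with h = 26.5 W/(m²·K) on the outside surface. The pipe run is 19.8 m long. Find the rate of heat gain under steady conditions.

Treating each annulus and film as a series resistance:
R_inner film = 1/(h_i·2πr₁L) = 1/(790×2π×0.017×19.8) = 5.985×10^-4 K/W
R_stainless steel pipe wall = ln(22.9/17)/(2π×15.4×19.8) = 1.555×10^-4 K/W
R_mineral wool = ln(62.9/22.9)/(2π×0.0405×19.8) = 0.2005 K/W
R_outer film = 1/(h_o·2πr_oL) = 1/(26.5×2π×0.0629×19.8) = 0.004822 K/W
R_total = 0.2061 K/W
Q = ΔT/R_total = 22/0.2061

Q ≈ 107 W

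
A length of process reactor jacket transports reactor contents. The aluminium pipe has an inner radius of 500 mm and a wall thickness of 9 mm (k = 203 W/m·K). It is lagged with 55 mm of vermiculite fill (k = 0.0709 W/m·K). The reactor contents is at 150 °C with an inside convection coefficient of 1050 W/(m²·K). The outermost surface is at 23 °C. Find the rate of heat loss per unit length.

For a radial system each layer contributes R = ln(r_out/r_in)/(2πkL); films add R = 1/(hA).
R_inner film = 1/(h_i·2πr₁L) = 1/(1050×2π×0.5×1) = 3.032×10^-4 K/W
R_aluminium pipe wall = ln(509/500)/(2π×203×1) = 1.399×10^-5 K/W
R_vermiculite fill = ln(564/509)/(2π×0.0709×1) = 0.2303 K/W
R_total = 0.2306 K/W
Q = ΔT/R_total = 127/0.2306

q′ ≈ 551 W/m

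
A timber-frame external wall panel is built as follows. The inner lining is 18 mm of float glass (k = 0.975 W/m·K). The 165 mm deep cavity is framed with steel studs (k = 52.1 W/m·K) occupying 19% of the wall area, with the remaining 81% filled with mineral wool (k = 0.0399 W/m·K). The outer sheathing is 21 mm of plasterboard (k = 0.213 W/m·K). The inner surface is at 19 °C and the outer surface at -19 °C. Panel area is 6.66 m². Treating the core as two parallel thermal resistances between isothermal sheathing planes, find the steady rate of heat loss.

Q ≈ 1890 W

Sheathing layers in series; stud and cavity paths in parallel between them.
R_inner = 0.018/(0.975×6.66) = 0.002772 K/W
R_stud  = 0.165/(52.1×0.19×6.66) = 0.002503 K/W
R_cav   = 0.165/(0.0399×0.81×6.66) = 0.7666 K/W
1/R_core = 1/R_stud + 1/R_cav → R_core = 0.002495 K/W
R_outer = 0.021/(0.213×6.66) = 0.0148 K/W
R_total = 0.02007 K/W
Q = ΔT/R_total = 38/0.02007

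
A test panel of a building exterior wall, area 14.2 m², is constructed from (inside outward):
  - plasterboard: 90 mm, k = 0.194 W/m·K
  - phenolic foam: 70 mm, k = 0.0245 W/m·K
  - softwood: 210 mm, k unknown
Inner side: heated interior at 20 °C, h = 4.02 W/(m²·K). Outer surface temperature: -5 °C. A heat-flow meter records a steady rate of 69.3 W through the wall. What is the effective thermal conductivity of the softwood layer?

k ≈ 0.135 W/(m·K)

Thermal resistances in series:
R_inner film = 1/(h_i·A) = 1/(4.02×14.2) = 0.01752 K/W
R_plasterboard = L/(kA) = 0.09/(0.194×14.2) = 0.03267 K/W
R_phenolic foam = L/(kA) = 0.07/(0.0245×14.2) = 0.2012 K/W
Sum of known resistances R_other = 0.2514 K/W
Total R = ΔT/Q = 25/69.3 = 0.3608 K/W
R_softwood = R_total − R_other = 0.1094 K/W
k = L/(R·A) = 0.21/(0.1094×14.2)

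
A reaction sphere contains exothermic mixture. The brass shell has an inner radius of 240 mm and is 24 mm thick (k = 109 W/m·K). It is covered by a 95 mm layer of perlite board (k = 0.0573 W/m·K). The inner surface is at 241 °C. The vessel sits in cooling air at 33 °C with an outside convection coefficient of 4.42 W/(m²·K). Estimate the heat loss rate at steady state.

Spherical conduction: R = (1/r_in − 1/r_out)/(4πk) per layer; series-sum.
R_brass shell = (1/0.24 − 1/0.264)/(4π×109) = 2.765×10^-4 K/W
R_perlite board = (1/0.264 − 1/0.359)/(4π×0.0573) = 1.392 K/W
R_outer film = 1/(h·4πr_o²) = 1/(4.42×4π×0.359²) = 0.1397 K/W
R_total = 1.532 K/W
Q = ΔT/R_total = 208/1.532

Q ≈ 136 W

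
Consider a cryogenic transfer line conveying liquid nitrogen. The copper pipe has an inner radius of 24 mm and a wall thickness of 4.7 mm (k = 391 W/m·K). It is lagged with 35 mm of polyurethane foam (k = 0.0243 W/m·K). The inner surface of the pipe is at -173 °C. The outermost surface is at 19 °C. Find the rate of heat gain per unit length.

q′ ≈ 36.8 W/m

Radial resistances (cylindrical: R_cond = ln(r_o/r_i)/(2πkL), R_conv = 1/(h·2πrL)):
R_copper pipe wall = ln(28.7/24)/(2π×391×1) = 7.28×10^-5 K/W
R_polyurethane foam = ln(63.7/28.7)/(2π×0.0243×1) = 5.222 K/W
R_total = 5.222 K/W
Q = ΔT/R_total = 192/5.222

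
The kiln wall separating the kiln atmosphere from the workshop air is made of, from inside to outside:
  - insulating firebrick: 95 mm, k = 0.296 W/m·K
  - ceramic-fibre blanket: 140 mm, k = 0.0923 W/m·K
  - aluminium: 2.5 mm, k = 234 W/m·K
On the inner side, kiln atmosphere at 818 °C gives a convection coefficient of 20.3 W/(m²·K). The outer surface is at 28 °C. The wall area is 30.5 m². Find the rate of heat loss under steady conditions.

Q ≈ 12800 W

Model the wall as resistances in series:
R_inner film = 1/(h_i·A) = 1/(20.3×30.5) = 0.001615 K/W
R_insulating firebrick = L/(kA) = 0.095/(0.296×30.5) = 0.01052 K/W
R_ceramic-fibre blanket = L/(kA) = 0.14/(0.0923×30.5) = 0.04973 K/W
R_aluminium = L/(kA) = 0.0025/(234×30.5) = 3.503×10^-7 K/W
R_total = 0.06187 K/W
Q = ΔT / R_total = 790 / 0.06187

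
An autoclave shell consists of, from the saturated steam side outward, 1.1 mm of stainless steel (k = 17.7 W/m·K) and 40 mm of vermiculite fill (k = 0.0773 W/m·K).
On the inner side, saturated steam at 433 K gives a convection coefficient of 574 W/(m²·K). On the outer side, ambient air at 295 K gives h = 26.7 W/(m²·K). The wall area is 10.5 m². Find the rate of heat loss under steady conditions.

Q ≈ 2600 W

Model the wall as resistances in series:
R_inner film = 1/(h_i·A) = 1/(574×10.5) = 1.659×10^-4 K/W
R_stainless steel = L/(kA) = 0.0011/(17.7×10.5) = 5.919×10^-6 K/W
R_vermiculite fill = L/(kA) = 0.04/(0.0773×10.5) = 0.04928 K/W
R_outer film = 1/(h_o·A) = 1/(26.7×10.5) = 0.003567 K/W
R_total = 0.05302 K/W
Q = ΔT / R_total = 138 / 0.05302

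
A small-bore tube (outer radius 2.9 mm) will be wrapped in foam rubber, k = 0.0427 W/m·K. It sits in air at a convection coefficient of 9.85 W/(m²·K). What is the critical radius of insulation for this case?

r_cr ≈ 4.34 mm

For a cylinder r_cr = k/h = 0.0427/9.85
r_cr = 4.34 mm; since the bare radius (2.9 mm) is below r_cr, adding a thin layer of insulation will *increase* heat loss.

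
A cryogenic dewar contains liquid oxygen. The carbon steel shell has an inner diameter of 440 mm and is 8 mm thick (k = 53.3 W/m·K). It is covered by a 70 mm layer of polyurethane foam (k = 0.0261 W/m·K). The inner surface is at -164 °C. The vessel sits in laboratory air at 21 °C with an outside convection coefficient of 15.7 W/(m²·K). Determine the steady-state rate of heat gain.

Q ≈ 57.8 W

Spherical conduction: R = (1/r_in − 1/r_out)/(4πk) per layer; series-sum.
R_carbon steel shell = (1/0.22 − 1/0.228)/(4π×53.3) = 2.381×10^-4 K/W
R_polyurethane foam = (1/0.228 − 1/0.298)/(4π×0.0261) = 3.141 K/W
R_outer film = 1/(h·4πr_o²) = 1/(15.7×4π×0.298²) = 0.05708 K/W
R_total = 3.199 K/W
Q = ΔT/R_total = 185/3.199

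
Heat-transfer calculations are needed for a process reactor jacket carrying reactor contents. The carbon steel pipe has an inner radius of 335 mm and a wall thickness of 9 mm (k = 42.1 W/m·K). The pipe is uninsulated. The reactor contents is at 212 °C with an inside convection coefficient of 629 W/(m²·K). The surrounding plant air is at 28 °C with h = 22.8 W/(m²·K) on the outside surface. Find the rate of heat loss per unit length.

q′ ≈ 8700 W/m

Treating each annulus and film as a series resistance:
R_inner film = 1/(h_i·2πr₁L) = 1/(629×2π×0.335×1) = 7.553×10^-4 K/W
R_carbon steel pipe wall = ln(344/335)/(2π×42.1×1) = 1.002×10^-4 K/W
R_outer film = 1/(h_o·2πr_oL) = 1/(22.8×2π×0.344×1) = 0.02029 K/W
R_total = 0.02115 K/W
Q = ΔT/R_total = 184/0.02115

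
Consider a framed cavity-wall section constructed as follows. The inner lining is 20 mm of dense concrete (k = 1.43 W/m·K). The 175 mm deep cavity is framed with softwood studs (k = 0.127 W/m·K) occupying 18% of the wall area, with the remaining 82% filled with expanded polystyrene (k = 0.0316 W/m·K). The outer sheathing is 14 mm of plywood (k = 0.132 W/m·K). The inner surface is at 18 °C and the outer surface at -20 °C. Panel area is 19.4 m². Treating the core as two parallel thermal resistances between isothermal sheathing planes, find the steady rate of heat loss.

Sheathing layers in series; stud and cavity paths in parallel between them.
R_inner = 0.02/(1.43×19.4) = 7.209×10^-4 K/W
R_stud  = 0.175/(0.127×0.18×19.4) = 0.3946 K/W
R_cav   = 0.175/(0.0316×0.82×19.4) = 0.3481 K/W
1/R_core = 1/R_stud + 1/R_cav → R_core = 0.185 K/W
R_outer = 0.014/(0.132×19.4) = 0.005467 K/W
R_total = 0.1911 K/W
Q = ΔT/R_total = 38/0.1911

Q ≈ 199 W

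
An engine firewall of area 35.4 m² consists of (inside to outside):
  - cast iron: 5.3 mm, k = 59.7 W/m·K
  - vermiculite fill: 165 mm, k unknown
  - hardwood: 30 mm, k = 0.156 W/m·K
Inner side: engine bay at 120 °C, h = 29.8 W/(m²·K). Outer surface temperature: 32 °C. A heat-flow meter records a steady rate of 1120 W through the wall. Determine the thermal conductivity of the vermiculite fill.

Thermal resistances in series:
R_inner film = 1/(h_i·A) = 1/(29.8×35.4) = 9.479×10^-4 K/W
R_cast iron = L/(kA) = 0.0053/(59.7×35.4) = 2.508×10^-6 K/W
R_hardwood = L/(kA) = 0.03/(0.156×35.4) = 0.005432 K/W
Sum of known resistances R_other = 0.006383 K/W
Total R = ΔT/Q = 88/1120 = 0.07857 K/W
R_vermiculite fill = R_total − R_other = 0.07219 K/W
k = L/(R·A) = 0.165/(0.07219×35.4)

k ≈ 0.0646 W/(m·K)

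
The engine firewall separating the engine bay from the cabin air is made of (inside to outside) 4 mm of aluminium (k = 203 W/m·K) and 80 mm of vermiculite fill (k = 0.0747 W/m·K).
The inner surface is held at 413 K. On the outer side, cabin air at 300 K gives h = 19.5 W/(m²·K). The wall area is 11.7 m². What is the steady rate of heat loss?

Q ≈ 1180 W

Treating each layer as a thermal resistance in series:
R_aluminium = L/(kA) = 0.004/(203×11.7) = 1.684×10^-6 K/W
R_vermiculite fill = L/(kA) = 0.08/(0.0747×11.7) = 0.09153 K/W
R_outer film = 1/(h_o·A) = 1/(19.5×11.7) = 0.004383 K/W
R_total = 0.09592 K/W
Q = ΔT / R_total = 113 / 0.09592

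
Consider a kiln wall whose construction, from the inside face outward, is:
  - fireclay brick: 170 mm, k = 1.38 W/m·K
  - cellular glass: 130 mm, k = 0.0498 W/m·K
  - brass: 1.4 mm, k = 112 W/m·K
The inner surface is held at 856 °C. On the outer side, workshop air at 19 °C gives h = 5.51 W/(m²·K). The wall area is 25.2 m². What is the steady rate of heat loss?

Series thermal resistances:
R_fireclay brick = L/(kA) = 0.17/(1.38×25.2) = 0.004888 K/W
R_cellular glass = L/(kA) = 0.13/(0.0498×25.2) = 0.1036 K/W
R_brass = L/(kA) = 0.0014/(112×25.2) = 4.96×10^-7 K/W
R_outer film = 1/(h_o·A) = 1/(5.51×25.2) = 0.007202 K/W
R_total = 0.1157 K/W
Q = ΔT / R_total = 837 / 0.1157

Q ≈ 7240 W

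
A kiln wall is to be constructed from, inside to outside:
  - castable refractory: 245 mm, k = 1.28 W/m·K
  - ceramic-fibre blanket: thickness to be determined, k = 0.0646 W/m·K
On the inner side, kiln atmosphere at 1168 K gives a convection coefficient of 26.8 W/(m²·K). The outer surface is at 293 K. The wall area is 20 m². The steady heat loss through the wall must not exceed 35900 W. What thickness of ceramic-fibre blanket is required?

L ≈ 16.7 mm

Thermal resistances in series:
R_inner film = 1/(h_i·A) = 1/(26.8×20) = 0.001866 K/W
R_castable refractory = L/(kA) = 0.245/(1.28×20) = 0.00957 K/W
Sum of the known resistances R_other = 0.01144 K/W
Required total resistance R_tot = ΔT/Q_allow = 875/35900 = 0.02437 K/W
R_ceramic-fibre blanket = R_tot − R_other = 0.01294 K/W
L = R·k·A = 0.01294×0.0646×20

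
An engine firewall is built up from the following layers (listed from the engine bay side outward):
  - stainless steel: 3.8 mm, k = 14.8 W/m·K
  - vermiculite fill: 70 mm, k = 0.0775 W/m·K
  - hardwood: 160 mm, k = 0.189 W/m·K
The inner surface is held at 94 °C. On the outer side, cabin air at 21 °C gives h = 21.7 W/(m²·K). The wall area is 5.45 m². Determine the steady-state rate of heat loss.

Series thermal resistances:
R_stainless steel = L/(kA) = 0.0038/(14.8×5.45) = 4.711×10^-5 K/W
R_vermiculite fill = L/(kA) = 0.07/(0.0775×5.45) = 0.1657 K/W
R_hardwood = L/(kA) = 0.16/(0.189×5.45) = 0.1553 K/W
R_outer film = 1/(h_o·A) = 1/(21.7×5.45) = 0.008456 K/W
R_total = 0.3296 K/W
Q = ΔT / R_total = 73 / 0.3296

Q ≈ 222 W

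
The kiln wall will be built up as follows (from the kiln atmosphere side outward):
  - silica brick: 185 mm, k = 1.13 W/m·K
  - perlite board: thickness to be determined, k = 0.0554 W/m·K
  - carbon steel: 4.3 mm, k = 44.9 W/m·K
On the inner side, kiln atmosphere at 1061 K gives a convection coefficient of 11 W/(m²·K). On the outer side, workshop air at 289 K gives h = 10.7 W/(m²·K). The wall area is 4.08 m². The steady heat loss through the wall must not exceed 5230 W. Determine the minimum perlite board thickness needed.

L ≈ 14.1 mm

Series thermal resistances:
R_inner film = 1/(h_i·A) = 1/(11×4.08) = 0.02228 K/W
R_silica brick = L/(kA) = 0.185/(1.13×4.08) = 0.04013 K/W
R_carbon steel = L/(kA) = 0.0043/(44.9×4.08) = 2.347×10^-5 K/W
R_outer film = 1/(h_o·A) = 1/(10.7×4.08) = 0.02291 K/W
Sum of the known resistances R_other = 0.08534 K/W
Required total resistance R_tot = ΔT/Q_allow = 772/5230 = 0.1476 K/W
R_perlite board = R_tot − R_other = 0.06227 K/W
L = R·k·A = 0.06227×0.0554×4.08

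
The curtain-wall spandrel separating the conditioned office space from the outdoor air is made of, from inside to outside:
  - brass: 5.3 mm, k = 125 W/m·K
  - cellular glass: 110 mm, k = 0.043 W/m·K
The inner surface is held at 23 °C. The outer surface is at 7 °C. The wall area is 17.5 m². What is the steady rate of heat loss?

Treating each layer as a thermal resistance in series:
R_brass = L/(kA) = 0.0053/(125×17.5) = 2.423×10^-6 K/W
R_cellular glass = L/(kA) = 0.11/(0.043×17.5) = 0.1462 K/W
R_total = 0.1462 K/W
Q = ΔT / R_total = 16 / 0.1462

Q ≈ 109 W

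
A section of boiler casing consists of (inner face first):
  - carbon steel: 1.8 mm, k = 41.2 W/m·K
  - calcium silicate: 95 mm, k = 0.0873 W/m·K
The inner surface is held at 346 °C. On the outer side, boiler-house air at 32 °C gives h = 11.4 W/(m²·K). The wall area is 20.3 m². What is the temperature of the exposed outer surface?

T ≈ 55.4 °C

Thermal resistances in series:
R_carbon steel = L/(kA) = 0.0018/(41.2×20.3) = 2.152×10^-6 K/W
R_calcium silicate = L/(kA) = 0.095/(0.0873×20.3) = 0.05361 K/W
R_outer film = 1/(h_o·A) = 1/(11.4×20.3) = 0.004321 K/W
R_total = 0.05793 K/W;  Q = ΔT/R_total = 314/0.05793 = 5420 W
T_interface = T_inner − Q·ΣR(inner→interface) = 346 − 5420×0.05361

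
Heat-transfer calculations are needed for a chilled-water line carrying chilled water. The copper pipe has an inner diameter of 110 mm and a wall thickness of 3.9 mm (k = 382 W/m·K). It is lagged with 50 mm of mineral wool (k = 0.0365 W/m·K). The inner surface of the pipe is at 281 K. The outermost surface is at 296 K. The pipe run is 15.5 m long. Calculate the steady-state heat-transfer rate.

Q ≈ 86.8 W

Treating each annulus and film as a series resistance:
R_copper pipe wall = ln(58.9/55)/(2π×382×15.5) = 1.841×10^-6 K/W
R_mineral wool = ln(108.9/58.9)/(2π×0.0365×15.5) = 0.1729 K/W
R_total = 0.1729 K/W
Q = ΔT/R_total = 15/0.1729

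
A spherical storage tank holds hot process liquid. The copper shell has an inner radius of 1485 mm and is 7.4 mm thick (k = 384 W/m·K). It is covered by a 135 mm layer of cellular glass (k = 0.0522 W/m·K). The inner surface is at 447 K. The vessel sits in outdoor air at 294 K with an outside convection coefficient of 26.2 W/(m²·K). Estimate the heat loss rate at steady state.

Q ≈ 1780 W

Spherical conduction: R = (1/r_in − 1/r_out)/(4πk) per layer; series-sum.
R_copper shell = (1/1.485 − 1/1.4924)/(4π×384) = 6.92×10^-7 K/W
R_cellular glass = (1/1.4924 − 1/1.6274)/(4π×0.0522) = 0.08474 K/W
R_outer film = 1/(h·4πr_o²) = 1/(26.2×4π×1.6274²) = 0.001147 K/W
R_total = 0.08588 K/W
Q = ΔT/R_total = 153/0.08588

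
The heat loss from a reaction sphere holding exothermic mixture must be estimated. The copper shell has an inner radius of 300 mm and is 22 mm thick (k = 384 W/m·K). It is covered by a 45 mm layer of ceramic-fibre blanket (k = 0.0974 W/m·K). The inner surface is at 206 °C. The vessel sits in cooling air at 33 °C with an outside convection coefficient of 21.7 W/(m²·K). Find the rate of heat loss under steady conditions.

Q ≈ 511 W

Each spherical layer contributes R = (1/r_i − 1/r_o)/(4πk):
R_copper shell = (1/0.3 − 1/0.322)/(4π×384) = 4.72×10^-5 K/W
R_ceramic-fibre blanket = (1/0.322 − 1/0.367)/(4π×0.0974) = 0.3111 K/W
R_outer film = 1/(h·4πr_o²) = 1/(21.7×4π×0.367²) = 0.02723 K/W
R_total = 0.3384 K/W
Q = ΔT/R_total = 173/0.3384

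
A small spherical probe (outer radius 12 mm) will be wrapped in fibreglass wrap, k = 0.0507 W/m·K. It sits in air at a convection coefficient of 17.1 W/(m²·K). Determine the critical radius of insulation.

r_cr ≈ 5.93 mm

For a sphere r_cr = 2k/h = 2×0.0507/17.1
r_cr = 5.93 mm; since the bare radius (12 mm) is above r_cr, any added insulation will reduce heat loss.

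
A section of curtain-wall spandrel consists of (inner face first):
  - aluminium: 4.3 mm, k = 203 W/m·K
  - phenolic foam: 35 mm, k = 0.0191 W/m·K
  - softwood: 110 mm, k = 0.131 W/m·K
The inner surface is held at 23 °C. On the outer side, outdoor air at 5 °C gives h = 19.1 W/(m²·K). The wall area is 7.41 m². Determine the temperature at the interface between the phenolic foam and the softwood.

T ≈ 10.9 °C

Thermal resistances in series:
R_aluminium = L/(kA) = 0.0043/(203×7.41) = 2.859×10^-6 K/W
R_phenolic foam = L/(kA) = 0.035/(0.0191×7.41) = 0.2473 K/W
R_softwood = L/(kA) = 0.11/(0.131×7.41) = 0.1133 K/W
R_outer film = 1/(h_o·A) = 1/(19.1×7.41) = 0.007066 K/W
R_total = 0.3677 K/W;  Q = ΔT/R_total = 18/0.3677 = 48.96 W
T_interface = T_inner − Q·ΣR(inner→interface) = 23 − 49×0.2473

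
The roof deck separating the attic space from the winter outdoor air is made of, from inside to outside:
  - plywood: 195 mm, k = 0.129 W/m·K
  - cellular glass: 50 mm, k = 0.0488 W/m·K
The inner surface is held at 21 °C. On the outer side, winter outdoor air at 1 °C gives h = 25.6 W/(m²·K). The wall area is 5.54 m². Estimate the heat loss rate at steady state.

Thermal resistances in series:
R_plywood = L/(kA) = 0.195/(0.129×5.54) = 0.2729 K/W
R_cellular glass = L/(kA) = 0.05/(0.0488×5.54) = 0.1849 K/W
R_outer film = 1/(h_o·A) = 1/(25.6×5.54) = 0.007051 K/W
R_total = 0.4649 K/W
Q = ΔT / R_total = 20 / 0.4649

Q ≈ 43 W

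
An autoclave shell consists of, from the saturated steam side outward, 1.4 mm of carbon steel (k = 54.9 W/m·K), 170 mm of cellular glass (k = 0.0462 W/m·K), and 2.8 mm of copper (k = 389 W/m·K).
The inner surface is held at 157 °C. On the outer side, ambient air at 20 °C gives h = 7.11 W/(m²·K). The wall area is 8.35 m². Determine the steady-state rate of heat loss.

Q ≈ 299 W

Treating each layer as a thermal resistance in series:
R_carbon steel = L/(kA) = 0.0014/(54.9×8.35) = 3.054×10^-6 K/W
R_cellular glass = L/(kA) = 0.17/(0.0462×8.35) = 0.4407 K/W
R_copper = L/(kA) = 0.0028/(389×8.35) = 8.62×10^-7 K/W
R_outer film = 1/(h_o·A) = 1/(7.11×8.35) = 0.01684 K/W
R_total = 0.4575 K/W
Q = ΔT / R_total = 137 / 0.4575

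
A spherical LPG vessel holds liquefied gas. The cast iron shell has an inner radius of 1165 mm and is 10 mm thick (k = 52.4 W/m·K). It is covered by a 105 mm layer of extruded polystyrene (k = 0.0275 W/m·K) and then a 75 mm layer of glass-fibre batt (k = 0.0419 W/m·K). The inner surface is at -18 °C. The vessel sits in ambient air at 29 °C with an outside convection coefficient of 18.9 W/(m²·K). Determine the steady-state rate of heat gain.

Q ≈ 164 W

Radial (spherical) resistances in series:
R_cast iron shell = (1/1.165 − 1/1.175)/(4π×52.4) = 1.109×10^-5 K/W
R_extruded polystyrene = (1/1.175 − 1/1.28)/(4π×0.0275) = 0.202 K/W
R_glass-fibre batt = (1/1.28 − 1/1.355)/(4π×0.0419) = 0.08213 K/W
R_outer film = 1/(h·4πr_o²) = 1/(18.9×4π×1.355²) = 0.002293 K/W
R_total = 0.2865 K/W
Q = ΔT/R_total = 47/0.2865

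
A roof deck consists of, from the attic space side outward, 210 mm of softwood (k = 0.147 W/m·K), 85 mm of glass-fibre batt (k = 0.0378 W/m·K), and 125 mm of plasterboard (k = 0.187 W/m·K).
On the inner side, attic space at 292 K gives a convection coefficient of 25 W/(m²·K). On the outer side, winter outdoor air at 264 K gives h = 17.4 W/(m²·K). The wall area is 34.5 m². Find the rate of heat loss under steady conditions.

Treating each layer as a thermal resistance in series:
R_inner film = 1/(h_i·A) = 1/(25×34.5) = 0.001159 K/W
R_softwood = L/(kA) = 0.21/(0.147×34.5) = 0.04141 K/W
R_glass-fibre batt = L/(kA) = 0.085/(0.0378×34.5) = 0.06518 K/W
R_plasterboard = L/(kA) = 0.125/(0.187×34.5) = 0.01938 K/W
R_outer film = 1/(h_o·A) = 1/(17.4×34.5) = 0.001666 K/W
R_total = 0.1288 K/W
Q = ΔT / R_total = 28 / 0.1288

Q ≈ 217 W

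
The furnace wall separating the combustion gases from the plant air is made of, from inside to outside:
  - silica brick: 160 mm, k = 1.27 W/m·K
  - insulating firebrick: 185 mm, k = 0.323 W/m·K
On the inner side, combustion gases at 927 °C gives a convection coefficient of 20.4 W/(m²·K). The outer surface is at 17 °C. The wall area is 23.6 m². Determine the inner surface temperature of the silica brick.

T ≈ 867 °C

Treating each layer as a thermal resistance in series:
R_inner film = 1/(h_i·A) = 1/(20.4×23.6) = 0.002077 K/W
R_silica brick = L/(kA) = 0.16/(1.27×23.6) = 0.005338 K/W
R_insulating firebrick = L/(kA) = 0.185/(0.323×23.6) = 0.02427 K/W
R_total = 0.03168 K/W;  Q = ΔT/R_total = 910/0.03168 = 28720 W
T_interface = T_inner − Q·ΣR(inner→interface) = 927 − 28700×0.002077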